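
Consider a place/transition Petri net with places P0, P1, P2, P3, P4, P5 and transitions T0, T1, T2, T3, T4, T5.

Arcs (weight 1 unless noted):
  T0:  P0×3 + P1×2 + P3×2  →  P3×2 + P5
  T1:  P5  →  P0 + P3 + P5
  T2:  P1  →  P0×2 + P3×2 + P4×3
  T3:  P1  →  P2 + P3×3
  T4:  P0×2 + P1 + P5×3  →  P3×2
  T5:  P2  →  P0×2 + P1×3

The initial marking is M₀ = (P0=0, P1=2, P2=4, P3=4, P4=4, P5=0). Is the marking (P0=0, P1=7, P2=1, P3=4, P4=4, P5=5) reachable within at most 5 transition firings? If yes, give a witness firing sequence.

depth 0: 1 marking
depth 1: 4 markings reached so far
depth 2: 10 markings reached so far
depth 3: 18 markings reached so far
depth 4: 35 markings reached so far
depth 5: 67 markings reached so far
target is not among the 67 markings reachable within 5 steps

NO — not reachable within 5 firings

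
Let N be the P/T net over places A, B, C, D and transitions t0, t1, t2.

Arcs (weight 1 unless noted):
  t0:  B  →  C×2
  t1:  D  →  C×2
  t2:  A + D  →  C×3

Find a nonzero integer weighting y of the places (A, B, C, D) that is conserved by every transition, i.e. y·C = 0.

Incidence matrix C (rows=places, cols=transitions):
       t0   t1   t2
    A   0    0   -1
    B  -1    0    0
    C   2    2    3
    D   0   -1   -1

Candidate y = [1, 2, 1, 2]; check y·C column-wise:
  col t0: 1·0 + 2·-1 + 1·2 + 2·0 = 0
  col t1: 1·0 + 2·0 + 1·2 + 2·-1 = 0
  col t2: 1·-1 + 2·0 + 1·3 + 2·-1 = 0

y = (A:1, B:2, C:1, D:2)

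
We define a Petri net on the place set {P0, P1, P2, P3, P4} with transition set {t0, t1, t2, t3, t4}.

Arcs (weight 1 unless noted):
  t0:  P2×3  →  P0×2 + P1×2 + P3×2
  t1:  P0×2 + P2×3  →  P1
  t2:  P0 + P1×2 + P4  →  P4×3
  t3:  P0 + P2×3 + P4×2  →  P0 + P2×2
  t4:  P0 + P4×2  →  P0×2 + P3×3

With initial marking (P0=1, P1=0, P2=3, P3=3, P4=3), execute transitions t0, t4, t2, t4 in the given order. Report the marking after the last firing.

step 1: fire t0:  (P0=1, P1=0, P2=3, P3=3, P4=3) → (P0=3, P1=2, P2=0, P3=5, P4=3)
step 2: fire t4:  (P0=3, P1=2, P2=0, P3=5, P4=3) → (P0=4, P1=2, P2=0, P3=8, P4=1)
step 3: fire t2:  (P0=4, P1=2, P2=0, P3=8, P4=1) → (P0=3, P1=0, P2=0, P3=8, P4=3)
step 4: fire t4:  (P0=3, P1=0, P2=0, P3=8, P4=3) → (P0=4, P1=0, P2=0, P3=11, P4=1)

(P0=4, P1=0, P2=0, P3=11, P4=1)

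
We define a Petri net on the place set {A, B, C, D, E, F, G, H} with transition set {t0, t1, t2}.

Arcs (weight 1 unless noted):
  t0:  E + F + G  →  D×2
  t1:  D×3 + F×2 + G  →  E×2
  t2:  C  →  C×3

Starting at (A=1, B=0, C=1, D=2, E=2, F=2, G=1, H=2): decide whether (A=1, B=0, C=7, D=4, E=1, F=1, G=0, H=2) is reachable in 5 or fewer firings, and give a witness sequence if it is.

step 1: fire t0:  (A=1, B=0, C=1, D=2, E=2, F=2, G=1, H=2) → (A=1, B=0, C=1, D=4, E=1, F=1, G=0, H=2)
step 2: fire t2:  (A=1, B=0, C=1, D=4, E=1, F=1, G=0, H=2) → (A=1, B=0, C=3, D=4, E=1, F=1, G=0, H=2)
step 3: fire t2:  (A=1, B=0, C=3, D=4, E=1, F=1, G=0, H=2) → (A=1, B=0, C=5, D=4, E=1, F=1, G=0, H=2)
step 4: fire t2:  (A=1, B=0, C=5, D=4, E=1, F=1, G=0, H=2) → (A=1, B=0, C=7, D=4, E=1, F=1, G=0, H=2)

YES — reachable via ⟨t0, t2, t2, t2⟩ (4 firings)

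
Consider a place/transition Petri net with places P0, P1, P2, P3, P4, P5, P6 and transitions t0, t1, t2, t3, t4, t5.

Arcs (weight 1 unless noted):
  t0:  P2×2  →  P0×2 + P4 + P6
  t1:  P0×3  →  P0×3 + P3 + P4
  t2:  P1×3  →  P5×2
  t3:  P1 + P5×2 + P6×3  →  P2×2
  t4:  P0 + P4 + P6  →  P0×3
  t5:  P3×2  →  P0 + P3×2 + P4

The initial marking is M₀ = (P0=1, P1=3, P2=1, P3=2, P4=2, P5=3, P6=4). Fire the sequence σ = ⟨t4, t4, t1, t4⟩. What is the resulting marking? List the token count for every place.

(P0=7, P1=3, P2=1, P3=3, P4=0, P5=3, P6=1)

step 1: fire t4:  (P0=1, P1=3, P2=1, P3=2, P4=2, P5=3, P6=4) → (P0=3, P1=3, P2=1, P3=2, P4=1, P5=3, P6=3)
step 2: fire t4:  (P0=3, P1=3, P2=1, P3=2, P4=1, P5=3, P6=3) → (P0=5, P1=3, P2=1, P3=2, P4=0, P5=3, P6=2)
step 3: fire t1:  (P0=5, P1=3, P2=1, P3=2, P4=0, P5=3, P6=2) → (P0=5, P1=3, P2=1, P3=3, P4=1, P5=3, P6=2)
step 4: fire t4:  (P0=5, P1=3, P2=1, P3=3, P4=1, P5=3, P6=2) → (P0=7, P1=3, P2=1, P3=3, P4=0, P5=3, P6=1)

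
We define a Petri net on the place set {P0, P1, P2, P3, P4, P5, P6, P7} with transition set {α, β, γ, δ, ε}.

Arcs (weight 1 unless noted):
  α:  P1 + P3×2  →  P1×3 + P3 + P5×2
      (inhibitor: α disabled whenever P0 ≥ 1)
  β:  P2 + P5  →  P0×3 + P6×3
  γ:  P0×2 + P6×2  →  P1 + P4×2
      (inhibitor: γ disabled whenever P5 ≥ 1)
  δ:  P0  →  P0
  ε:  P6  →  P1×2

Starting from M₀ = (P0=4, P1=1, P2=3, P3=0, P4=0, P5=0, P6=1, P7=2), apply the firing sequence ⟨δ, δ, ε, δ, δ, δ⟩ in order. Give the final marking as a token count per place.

step 1: fire δ:  (P0=4, P1=1, P2=3, P3=0, P4=0, P5=0, P6=1, P7=2) → (P0=4, P1=1, P2=3, P3=0, P4=0, P5=0, P6=1, P7=2)
step 2: fire δ:  (P0=4, P1=1, P2=3, P3=0, P4=0, P5=0, P6=1, P7=2) → (P0=4, P1=1, P2=3, P3=0, P4=0, P5=0, P6=1, P7=2)
step 3: fire ε:  (P0=4, P1=1, P2=3, P3=0, P4=0, P5=0, P6=1, P7=2) → (P0=4, P1=3, P2=3, P3=0, P4=0, P5=0, P6=0, P7=2)
step 4: fire δ:  (P0=4, P1=3, P2=3, P3=0, P4=0, P5=0, P6=0, P7=2) → (P0=4, P1=3, P2=3, P3=0, P4=0, P5=0, P6=0, P7=2)
step 5: fire δ:  (P0=4, P1=3, P2=3, P3=0, P4=0, P5=0, P6=0, P7=2) → (P0=4, P1=3, P2=3, P3=0, P4=0, P5=0, P6=0, P7=2)
step 6: fire δ:  (P0=4, P1=3, P2=3, P3=0, P4=0, P5=0, P6=0, P7=2) → (P0=4, P1=3, P2=3, P3=0, P4=0, P5=0, P6=0, P7=2)

(P0=4, P1=3, P2=3, P3=0, P4=0, P5=0, P6=0, P7=2)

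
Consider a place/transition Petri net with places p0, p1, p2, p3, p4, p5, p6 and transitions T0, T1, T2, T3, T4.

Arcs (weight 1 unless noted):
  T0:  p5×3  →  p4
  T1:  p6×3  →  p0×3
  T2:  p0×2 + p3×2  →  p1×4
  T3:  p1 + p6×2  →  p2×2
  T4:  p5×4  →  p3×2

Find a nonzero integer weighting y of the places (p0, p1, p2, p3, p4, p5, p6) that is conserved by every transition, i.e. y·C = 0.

y = (p0:0, p1:2, p2:1, p3:4, p4:6, p5:2, p6:0)

Incidence matrix C (rows=places, cols=transitions):
       T0   T1   T2   T3   T4
   p0   0    3   -2    0    0
   p1   0    0    4   -1    0
   p2   0    0    0    2    0
   p3   0    0   -2    0    2
   p4   1    0    0    0    0
   p5  -3    0    0    0   -4
   p6   0   -3    0   -2    0

Candidate y = [0, 2, 1, 4, 6, 2, 0]; check y·C column-wise:
  col T0: 2·0 + 1·0 + 4·0 + 6·1 + 2·-3 = 0
  col T1: 0·3 + 2·0 + 1·0 + 4·0 + 6·0 + 2·0 + 0·-3 = 0
  col T2: 0·-2 + 2·4 + 1·0 + 4·-2 + 6·0 + 2·0 = 0
  col T3: 2·-1 + 1·2 + 4·0 + 6·0 + 2·0 + 0·-2 = 0
  col T4: 2·0 + 1·0 + 4·2 + 6·0 + 2·-4 = 0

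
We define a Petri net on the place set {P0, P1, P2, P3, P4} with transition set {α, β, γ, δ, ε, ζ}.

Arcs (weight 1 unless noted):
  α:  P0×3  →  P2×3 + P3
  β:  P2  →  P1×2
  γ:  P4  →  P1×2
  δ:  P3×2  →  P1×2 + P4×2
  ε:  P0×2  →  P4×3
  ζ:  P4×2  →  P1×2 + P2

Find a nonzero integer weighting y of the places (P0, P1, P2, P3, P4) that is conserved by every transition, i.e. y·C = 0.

y = (P0:3, P1:1, P2:2, P3:3, P4:2)

Incidence matrix C (rows=places, cols=transitions):
        α    β    γ    δ    ε    ζ
   P0  -3    0    0    0   -2    0
   P1   0    2    2    2    0    2
   P2   3   -1    0    0    0    1
   P3   1    0    0   -2    0    0
   P4   0    0   -1    2    3   -2

Candidate y = [3, 1, 2, 3, 2]; check y·C column-wise:
  col α: 3·-3 + 1·0 + 2·3 + 3·1 + 2·0 = 0
  col β: 3·0 + 1·2 + 2·-1 + 3·0 + 2·0 = 0
  col γ: 3·0 + 1·2 + 2·0 + 3·0 + 2·-1 = 0
  col δ: 3·0 + 1·2 + 2·0 + 3·-2 + 2·2 = 0
  col ε: 3·-2 + 1·0 + 2·0 + 3·0 + 2·3 = 0
  col ζ: 3·0 + 1·2 + 2·1 + 3·0 + 2·-2 = 0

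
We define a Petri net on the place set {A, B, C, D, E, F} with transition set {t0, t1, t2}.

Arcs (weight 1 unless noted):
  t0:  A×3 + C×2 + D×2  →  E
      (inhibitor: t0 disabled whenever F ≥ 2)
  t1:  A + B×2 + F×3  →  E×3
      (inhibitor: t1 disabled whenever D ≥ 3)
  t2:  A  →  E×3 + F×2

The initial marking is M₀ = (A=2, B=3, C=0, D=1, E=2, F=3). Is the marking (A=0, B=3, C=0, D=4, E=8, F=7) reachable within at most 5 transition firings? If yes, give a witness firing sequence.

NO — not reachable within 5 firings

depth 0: 1 marking
depth 1: 3 markings reached so far
depth 2: 5 markings reached so far
depth 3: 5 markings reached so far
(frontier empty at depth 3; search complete)
target is not among the 5 markings reachable within 5 steps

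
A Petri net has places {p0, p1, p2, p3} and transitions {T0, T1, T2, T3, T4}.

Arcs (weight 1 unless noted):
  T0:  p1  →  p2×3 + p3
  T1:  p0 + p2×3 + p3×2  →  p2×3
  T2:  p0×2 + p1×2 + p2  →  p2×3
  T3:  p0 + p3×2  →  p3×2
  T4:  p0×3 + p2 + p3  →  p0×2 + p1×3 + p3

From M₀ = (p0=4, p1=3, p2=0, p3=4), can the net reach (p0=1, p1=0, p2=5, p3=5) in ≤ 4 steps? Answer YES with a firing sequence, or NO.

YES — reachable via ⟨T0, T2, T3⟩ (3 firings)

step 1: fire T0:  (p0=4, p1=3, p2=0, p3=4) → (p0=4, p1=2, p2=3, p3=5)
step 2: fire T2:  (p0=4, p1=2, p2=3, p3=5) → (p0=2, p1=0, p2=5, p3=5)
step 3: fire T3:  (p0=2, p1=0, p2=5, p3=5) → (p0=1, p1=0, p2=5, p3=5)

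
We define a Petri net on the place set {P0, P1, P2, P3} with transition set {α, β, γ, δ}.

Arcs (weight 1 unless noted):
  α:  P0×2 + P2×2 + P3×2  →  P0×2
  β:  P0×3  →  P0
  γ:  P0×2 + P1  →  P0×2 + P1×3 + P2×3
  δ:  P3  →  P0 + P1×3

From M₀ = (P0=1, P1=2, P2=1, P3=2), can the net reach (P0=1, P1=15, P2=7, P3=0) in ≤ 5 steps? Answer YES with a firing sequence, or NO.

depth 0: 1 marking
depth 1: 2 markings reached so far
depth 2: 4 markings reached so far
depth 3: 7 markings reached so far
depth 4: 10 markings reached so far
depth 5: 13 markings reached so far
target is not among the 13 markings reachable within 5 steps

NO — not reachable within 5 firings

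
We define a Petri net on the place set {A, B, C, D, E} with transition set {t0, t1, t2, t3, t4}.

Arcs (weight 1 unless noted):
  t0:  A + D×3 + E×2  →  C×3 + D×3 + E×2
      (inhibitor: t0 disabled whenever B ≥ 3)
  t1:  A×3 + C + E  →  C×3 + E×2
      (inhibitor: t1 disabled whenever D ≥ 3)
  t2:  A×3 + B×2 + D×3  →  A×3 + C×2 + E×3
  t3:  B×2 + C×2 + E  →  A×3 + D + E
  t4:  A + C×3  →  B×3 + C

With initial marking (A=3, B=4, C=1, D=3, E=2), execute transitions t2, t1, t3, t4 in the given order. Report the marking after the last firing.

(A=2, B=3, C=1, D=1, E=6)

step 1: fire t2:  (A=3, B=4, C=1, D=3, E=2) → (A=3, B=2, C=3, D=0, E=5)
step 2: fire t1:  (A=3, B=2, C=3, D=0, E=5) → (A=0, B=2, C=5, D=0, E=6)
step 3: fire t3:  (A=0, B=2, C=5, D=0, E=6) → (A=3, B=0, C=3, D=1, E=6)
step 4: fire t4:  (A=3, B=0, C=3, D=1, E=6) → (A=2, B=3, C=1, D=1, E=6)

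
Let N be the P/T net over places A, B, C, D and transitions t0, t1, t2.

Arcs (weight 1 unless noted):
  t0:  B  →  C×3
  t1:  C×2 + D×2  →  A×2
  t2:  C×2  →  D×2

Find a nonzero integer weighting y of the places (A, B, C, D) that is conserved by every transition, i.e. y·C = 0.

y = (A:2, B:3, C:1, D:1)

Incidence matrix C (rows=places, cols=transitions):
       t0   t1   t2
    A   0    2    0
    B  -1    0    0
    C   3   -2   -2
    D   0   -2    2

Candidate y = [2, 3, 1, 1]; check y·C column-wise:
  col t0: 2·0 + 3·-1 + 1·3 + 1·0 = 0
  col t1: 2·2 + 3·0 + 1·-2 + 1·-2 = 0
  col t2: 2·0 + 3·0 + 1·-2 + 1·2 = 0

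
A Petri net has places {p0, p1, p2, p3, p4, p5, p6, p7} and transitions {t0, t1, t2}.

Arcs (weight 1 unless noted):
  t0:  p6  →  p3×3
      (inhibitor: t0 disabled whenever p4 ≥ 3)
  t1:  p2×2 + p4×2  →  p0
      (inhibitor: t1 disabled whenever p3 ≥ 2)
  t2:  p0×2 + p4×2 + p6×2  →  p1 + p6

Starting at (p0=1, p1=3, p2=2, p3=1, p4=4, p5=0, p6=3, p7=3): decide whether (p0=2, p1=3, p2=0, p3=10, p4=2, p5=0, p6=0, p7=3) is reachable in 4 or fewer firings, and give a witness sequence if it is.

step 1: fire t1:  (p0=1, p1=3, p2=2, p3=1, p4=4, p5=0, p6=3, p7=3) → (p0=2, p1=3, p2=0, p3=1, p4=2, p5=0, p6=3, p7=3)
step 2: fire t0:  (p0=2, p1=3, p2=0, p3=1, p4=2, p5=0, p6=3, p7=3) → (p0=2, p1=3, p2=0, p3=4, p4=2, p5=0, p6=2, p7=3)
step 3: fire t0:  (p0=2, p1=3, p2=0, p3=4, p4=2, p5=0, p6=2, p7=3) → (p0=2, p1=3, p2=0, p3=7, p4=2, p5=0, p6=1, p7=3)
step 4: fire t0:  (p0=2, p1=3, p2=0, p3=7, p4=2, p5=0, p6=1, p7=3) → (p0=2, p1=3, p2=0, p3=10, p4=2, p5=0, p6=0, p7=3)

YES — reachable via ⟨t1, t0, t0, t0⟩ (4 firings)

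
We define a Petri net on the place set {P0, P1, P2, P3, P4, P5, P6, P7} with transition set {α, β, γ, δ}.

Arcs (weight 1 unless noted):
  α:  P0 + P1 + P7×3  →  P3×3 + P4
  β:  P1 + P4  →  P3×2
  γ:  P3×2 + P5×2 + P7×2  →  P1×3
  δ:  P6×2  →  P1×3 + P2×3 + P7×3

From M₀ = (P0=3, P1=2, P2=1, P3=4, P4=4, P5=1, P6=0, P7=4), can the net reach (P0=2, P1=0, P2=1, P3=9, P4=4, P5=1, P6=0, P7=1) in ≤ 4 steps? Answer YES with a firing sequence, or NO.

step 1: fire α:  (P0=3, P1=2, P2=1, P3=4, P4=4, P5=1, P6=0, P7=4) → (P0=2, P1=1, P2=1, P3=7, P4=5, P5=1, P6=0, P7=1)
step 2: fire β:  (P0=2, P1=1, P2=1, P3=7, P4=5, P5=1, P6=0, P7=1) → (P0=2, P1=0, P2=1, P3=9, P4=4, P5=1, P6=0, P7=1)

YES — reachable via ⟨α, β⟩ (2 firings)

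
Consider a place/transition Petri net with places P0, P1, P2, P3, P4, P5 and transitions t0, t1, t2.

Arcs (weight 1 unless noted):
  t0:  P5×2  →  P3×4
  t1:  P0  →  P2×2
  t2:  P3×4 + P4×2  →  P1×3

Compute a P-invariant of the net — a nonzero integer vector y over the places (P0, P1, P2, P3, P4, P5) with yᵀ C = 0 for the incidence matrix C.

Incidence matrix C (rows=places, cols=transitions):
       t0   t1   t2
   P0   0   -1    0
   P1   0    0    3
   P2   0    2    0
   P3   4    0   -4
   P4   0    0   -2
   P5  -2    0    0

Candidate y = [2, 0, 1, 0, 0, 0]; check y·C column-wise:
  col t0: 2·0 + 1·0 + 0·4 + 0·-2 = 0
  col t1: 2·-1 + 1·2 = 0
  col t2: 2·0 + 0·3 + 1·0 + 0·-4 + 0·-2 = 0

y = (P0:2, P1:0, P2:1, P3:0, P4:0, P5:0)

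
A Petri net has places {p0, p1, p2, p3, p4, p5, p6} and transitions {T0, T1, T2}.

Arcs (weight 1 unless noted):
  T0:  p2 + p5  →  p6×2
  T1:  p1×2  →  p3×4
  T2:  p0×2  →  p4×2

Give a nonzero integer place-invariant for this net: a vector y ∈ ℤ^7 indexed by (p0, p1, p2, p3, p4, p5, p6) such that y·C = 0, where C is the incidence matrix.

y = (p0:0, p1:2, p2:0, p3:1, p4:0, p5:0, p6:0)

Incidence matrix C (rows=places, cols=transitions):
       T0   T1   T2
   p0   0    0   -2
   p1   0   -2    0
   p2  -1    0    0
   p3   0    4    0
   p4   0    0    2
   p5  -1    0    0
   p6   2    0    0

Candidate y = [0, 2, 0, 1, 0, 0, 0]; check y·C column-wise:
  col T0: 2·0 + 0·-1 + 1·0 + 0·-1 + 0·2 = 0
  col T1: 2·-2 + 1·4 = 0
  col T2: 0·-2 + 2·0 + 1·0 + 0·2 = 0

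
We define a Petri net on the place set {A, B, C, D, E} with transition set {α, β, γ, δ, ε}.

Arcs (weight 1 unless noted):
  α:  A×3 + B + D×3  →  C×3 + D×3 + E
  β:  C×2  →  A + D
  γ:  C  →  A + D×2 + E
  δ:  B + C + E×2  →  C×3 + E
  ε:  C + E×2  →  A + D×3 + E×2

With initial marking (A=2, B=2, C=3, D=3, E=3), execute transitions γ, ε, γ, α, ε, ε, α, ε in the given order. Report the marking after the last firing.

(A=2, B=0, C=3, D=19, E=7)

step 1: fire γ:  (A=2, B=2, C=3, D=3, E=3) → (A=3, B=2, C=2, D=5, E=4)
step 2: fire ε:  (A=3, B=2, C=2, D=5, E=4) → (A=4, B=2, C=1, D=8, E=4)
step 3: fire γ:  (A=4, B=2, C=1, D=8, E=4) → (A=5, B=2, C=0, D=10, E=5)
step 4: fire α:  (A=5, B=2, C=0, D=10, E=5) → (A=2, B=1, C=3, D=10, E=6)
step 5: fire ε:  (A=2, B=1, C=3, D=10, E=6) → (A=3, B=1, C=2, D=13, E=6)
step 6: fire ε:  (A=3, B=1, C=2, D=13, E=6) → (A=4, B=1, C=1, D=16, E=6)
step 7: fire α:  (A=4, B=1, C=1, D=16, E=6) → (A=1, B=0, C=4, D=16, E=7)
step 8: fire ε:  (A=1, B=0, C=4, D=16, E=7) → (A=2, B=0, C=3, D=19, E=7)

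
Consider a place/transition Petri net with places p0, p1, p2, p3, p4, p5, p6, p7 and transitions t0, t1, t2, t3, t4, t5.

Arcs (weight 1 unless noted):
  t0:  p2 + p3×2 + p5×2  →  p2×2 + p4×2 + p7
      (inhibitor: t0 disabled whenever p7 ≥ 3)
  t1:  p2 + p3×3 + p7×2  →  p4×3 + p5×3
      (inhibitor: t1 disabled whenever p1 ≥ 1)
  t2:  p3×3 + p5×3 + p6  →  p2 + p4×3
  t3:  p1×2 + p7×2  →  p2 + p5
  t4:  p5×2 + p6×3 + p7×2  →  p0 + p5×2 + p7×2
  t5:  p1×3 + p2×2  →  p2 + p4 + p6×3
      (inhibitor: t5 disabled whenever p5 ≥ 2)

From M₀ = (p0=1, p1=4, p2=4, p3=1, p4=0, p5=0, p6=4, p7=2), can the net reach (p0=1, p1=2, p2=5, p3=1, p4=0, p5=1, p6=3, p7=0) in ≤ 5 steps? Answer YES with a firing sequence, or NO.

depth 0: 1 marking
depth 1: 3 markings reached so far
depth 2: 3 markings reached so far
(frontier empty at depth 2; search complete)
target is not among the 3 markings reachable within 5 steps

NO — not reachable within 5 firings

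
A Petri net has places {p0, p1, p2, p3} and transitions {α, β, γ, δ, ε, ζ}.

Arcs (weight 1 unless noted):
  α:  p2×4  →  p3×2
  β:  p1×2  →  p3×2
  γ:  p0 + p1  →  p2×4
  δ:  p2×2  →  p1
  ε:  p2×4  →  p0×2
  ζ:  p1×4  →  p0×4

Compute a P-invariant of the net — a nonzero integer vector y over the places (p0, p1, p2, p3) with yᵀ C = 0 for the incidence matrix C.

y = (p0:2, p1:2, p2:1, p3:2)

Incidence matrix C (rows=places, cols=transitions):
        α    β    γ    δ    ε    ζ
   p0   0    0   -1    0    2    4
   p1   0   -2   -1    1    0   -4
   p2  -4    0    4   -2   -4    0
   p3   2    2    0    0    0    0

Candidate y = [2, 2, 1, 2]; check y·C column-wise:
  col α: 2·0 + 2·0 + 1·-4 + 2·2 = 0
  col β: 2·0 + 2·-2 + 1·0 + 2·2 = 0
  col γ: 2·-1 + 2·-1 + 1·4 + 2·0 = 0
  col δ: 2·0 + 2·1 + 1·-2 + 2·0 = 0
  col ε: 2·2 + 2·0 + 1·-4 + 2·0 = 0
  col ζ: 2·4 + 2·-4 + 1·0 + 2·0 = 0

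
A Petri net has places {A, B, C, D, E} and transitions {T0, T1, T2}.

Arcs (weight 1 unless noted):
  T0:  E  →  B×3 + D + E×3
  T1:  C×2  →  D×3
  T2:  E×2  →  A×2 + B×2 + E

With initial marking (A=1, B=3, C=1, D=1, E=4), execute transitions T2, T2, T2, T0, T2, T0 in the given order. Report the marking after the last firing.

(A=9, B=17, C=1, D=3, E=4)

step 1: fire T2:  (A=1, B=3, C=1, D=1, E=4) → (A=3, B=5, C=1, D=1, E=3)
step 2: fire T2:  (A=3, B=5, C=1, D=1, E=3) → (A=5, B=7, C=1, D=1, E=2)
step 3: fire T2:  (A=5, B=7, C=1, D=1, E=2) → (A=7, B=9, C=1, D=1, E=1)
step 4: fire T0:  (A=7, B=9, C=1, D=1, E=1) → (A=7, B=12, C=1, D=2, E=3)
step 5: fire T2:  (A=7, B=12, C=1, D=2, E=3) → (A=9, B=14, C=1, D=2, E=2)
step 6: fire T0:  (A=9, B=14, C=1, D=2, E=2) → (A=9, B=17, C=1, D=3, E=4)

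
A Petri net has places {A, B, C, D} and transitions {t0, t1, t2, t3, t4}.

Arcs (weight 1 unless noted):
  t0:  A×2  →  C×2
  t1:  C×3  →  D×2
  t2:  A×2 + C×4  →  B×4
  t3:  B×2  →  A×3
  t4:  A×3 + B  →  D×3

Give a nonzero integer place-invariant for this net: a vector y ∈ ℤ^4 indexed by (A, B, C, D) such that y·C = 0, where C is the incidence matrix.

y = (A:2, B:3, C:2, D:3)

Incidence matrix C (rows=places, cols=transitions):
       t0   t1   t2   t3   t4
    A  -2    0   -2    3   -3
    B   0    0    4   -2   -1
    C   2   -3   -4    0    0
    D   0    2    0    0    3

Candidate y = [2, 3, 2, 3]; check y·C column-wise:
  col t0: 2·-2 + 3·0 + 2·2 + 3·0 = 0
  col t1: 2·0 + 3·0 + 2·-3 + 3·2 = 0
  col t2: 2·-2 + 3·4 + 2·-4 + 3·0 = 0
  col t3: 2·3 + 3·-2 + 2·0 + 3·0 = 0
  col t4: 2·-3 + 3·-1 + 2·0 + 3·3 = 0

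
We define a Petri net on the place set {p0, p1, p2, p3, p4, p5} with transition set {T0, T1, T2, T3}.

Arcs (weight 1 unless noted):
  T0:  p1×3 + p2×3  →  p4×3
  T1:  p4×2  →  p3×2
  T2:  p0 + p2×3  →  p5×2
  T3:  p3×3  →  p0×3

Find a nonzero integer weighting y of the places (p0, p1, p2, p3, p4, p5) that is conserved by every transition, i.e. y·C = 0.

y = (p0:3, p1:4, p2:-1, p3:3, p4:3, p5:0)

Incidence matrix C (rows=places, cols=transitions):
       T0   T1   T2   T3
   p0   0    0   -1    3
   p1  -3    0    0    0
   p2  -3    0   -3    0
   p3   0    2    0   -3
   p4   3   -2    0    0
   p5   0    0    2    0

Candidate y = [3, 4, -1, 3, 3, 0]; check y·C column-wise:
  col T0: 3·0 + 4·-3 + -1·-3 + 3·0 + 3·3 = 0
  col T1: 3·0 + 4·0 + -1·0 + 3·2 + 3·-2 = 0
  col T2: 3·-1 + 4·0 + -1·-3 + 3·0 + 3·0 + 0·2 = 0
  col T3: 3·3 + 4·0 + -1·0 + 3·-3 + 3·0 = 0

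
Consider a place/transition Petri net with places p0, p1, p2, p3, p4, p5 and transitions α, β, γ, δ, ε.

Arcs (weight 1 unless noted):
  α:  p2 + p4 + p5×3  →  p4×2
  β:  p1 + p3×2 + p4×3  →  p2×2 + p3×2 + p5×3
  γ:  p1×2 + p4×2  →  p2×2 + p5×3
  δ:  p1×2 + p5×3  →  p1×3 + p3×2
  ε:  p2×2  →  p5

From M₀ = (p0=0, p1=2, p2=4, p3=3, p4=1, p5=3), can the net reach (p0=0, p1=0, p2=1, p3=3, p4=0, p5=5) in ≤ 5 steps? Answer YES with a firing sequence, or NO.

step 1: fire α:  (p0=0, p1=2, p2=4, p3=3, p4=1, p5=3) → (p0=0, p1=2, p2=3, p3=3, p4=2, p5=0)
step 2: fire γ:  (p0=0, p1=2, p2=3, p3=3, p4=2, p5=0) → (p0=0, p1=0, p2=5, p3=3, p4=0, p5=3)
step 3: fire ε:  (p0=0, p1=0, p2=5, p3=3, p4=0, p5=3) → (p0=0, p1=0, p2=3, p3=3, p4=0, p5=4)
step 4: fire ε:  (p0=0, p1=0, p2=3, p3=3, p4=0, p5=4) → (p0=0, p1=0, p2=1, p3=3, p4=0, p5=5)

YES — reachable via ⟨α, γ, ε, ε⟩ (4 firings)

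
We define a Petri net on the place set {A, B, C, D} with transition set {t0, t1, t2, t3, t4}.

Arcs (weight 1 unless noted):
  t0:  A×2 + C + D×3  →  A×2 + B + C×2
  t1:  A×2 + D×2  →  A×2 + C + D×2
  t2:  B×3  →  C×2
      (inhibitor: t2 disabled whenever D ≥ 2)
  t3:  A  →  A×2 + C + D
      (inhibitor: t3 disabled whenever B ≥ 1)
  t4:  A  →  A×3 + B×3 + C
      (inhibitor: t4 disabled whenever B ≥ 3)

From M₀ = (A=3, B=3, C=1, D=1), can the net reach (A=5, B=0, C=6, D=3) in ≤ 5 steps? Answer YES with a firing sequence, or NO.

step 1: fire t2:  (A=3, B=3, C=1, D=1) → (A=3, B=0, C=3, D=1)
step 2: fire t3:  (A=3, B=0, C=3, D=1) → (A=4, B=0, C=4, D=2)
step 3: fire t1:  (A=4, B=0, C=4, D=2) → (A=4, B=0, C=5, D=2)
step 4: fire t3:  (A=4, B=0, C=5, D=2) → (A=5, B=0, C=6, D=3)

YES — reachable via ⟨t2, t3, t1, t3⟩ (4 firings)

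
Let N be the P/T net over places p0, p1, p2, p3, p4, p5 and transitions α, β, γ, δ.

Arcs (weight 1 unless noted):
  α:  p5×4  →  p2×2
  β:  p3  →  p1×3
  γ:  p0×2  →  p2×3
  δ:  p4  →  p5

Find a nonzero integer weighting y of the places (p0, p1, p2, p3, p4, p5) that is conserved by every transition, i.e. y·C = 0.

y = (p0:0, p1:1, p2:0, p3:3, p4:0, p5:0)

Incidence matrix C (rows=places, cols=transitions):
        α    β    γ    δ
   p0   0    0   -2    0
   p1   0    3    0    0
   p2   2    0    3    0
   p3   0   -1    0    0
   p4   0    0    0   -1
   p5  -4    0    0    1

Candidate y = [0, 1, 0, 3, 0, 0]; check y·C column-wise:
  col α: 1·0 + 0·2 + 3·0 + 0·-4 = 0
  col β: 1·3 + 3·-1 = 0
  col γ: 0·-2 + 1·0 + 0·3 + 3·0 = 0
  col δ: 1·0 + 3·0 + 0·-1 + 0·1 = 0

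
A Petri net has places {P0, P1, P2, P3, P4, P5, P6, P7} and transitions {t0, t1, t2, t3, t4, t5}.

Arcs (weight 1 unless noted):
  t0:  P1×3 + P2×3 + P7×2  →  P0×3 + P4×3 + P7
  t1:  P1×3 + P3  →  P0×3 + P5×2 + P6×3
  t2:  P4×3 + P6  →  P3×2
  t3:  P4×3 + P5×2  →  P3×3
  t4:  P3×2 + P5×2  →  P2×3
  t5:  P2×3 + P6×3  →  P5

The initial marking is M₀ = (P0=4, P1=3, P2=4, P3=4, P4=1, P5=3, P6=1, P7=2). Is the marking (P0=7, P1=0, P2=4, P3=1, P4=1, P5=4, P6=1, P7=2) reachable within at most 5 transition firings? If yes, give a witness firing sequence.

YES — reachable via ⟨t1, t4, t5⟩ (3 firings)

step 1: fire t1:  (P0=4, P1=3, P2=4, P3=4, P4=1, P5=3, P6=1, P7=2) → (P0=7, P1=0, P2=4, P3=3, P4=1, P5=5, P6=4, P7=2)
step 2: fire t4:  (P0=7, P1=0, P2=4, P3=3, P4=1, P5=5, P6=4, P7=2) → (P0=7, P1=0, P2=7, P3=1, P4=1, P5=3, P6=4, P7=2)
step 3: fire t5:  (P0=7, P1=0, P2=7, P3=1, P4=1, P5=3, P6=4, P7=2) → (P0=7, P1=0, P2=4, P3=1, P4=1, P5=4, P6=1, P7=2)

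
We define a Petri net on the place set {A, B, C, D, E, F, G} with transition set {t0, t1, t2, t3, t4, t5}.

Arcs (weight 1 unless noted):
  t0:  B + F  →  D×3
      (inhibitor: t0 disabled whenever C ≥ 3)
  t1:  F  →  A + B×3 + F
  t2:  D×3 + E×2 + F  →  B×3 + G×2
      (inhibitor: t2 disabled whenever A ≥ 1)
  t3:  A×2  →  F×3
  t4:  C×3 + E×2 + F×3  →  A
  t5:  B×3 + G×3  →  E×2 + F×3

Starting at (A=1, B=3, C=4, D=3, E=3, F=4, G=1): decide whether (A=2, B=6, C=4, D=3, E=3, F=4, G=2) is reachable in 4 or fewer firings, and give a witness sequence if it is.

depth 0: 1 marking
depth 1: 3 markings reached so far
depth 2: 8 markings reached so far
depth 3: 15 markings reached so far
depth 4: 24 markings reached so far
target is not among the 24 markings reachable within 4 steps

NO — not reachable within 4 firings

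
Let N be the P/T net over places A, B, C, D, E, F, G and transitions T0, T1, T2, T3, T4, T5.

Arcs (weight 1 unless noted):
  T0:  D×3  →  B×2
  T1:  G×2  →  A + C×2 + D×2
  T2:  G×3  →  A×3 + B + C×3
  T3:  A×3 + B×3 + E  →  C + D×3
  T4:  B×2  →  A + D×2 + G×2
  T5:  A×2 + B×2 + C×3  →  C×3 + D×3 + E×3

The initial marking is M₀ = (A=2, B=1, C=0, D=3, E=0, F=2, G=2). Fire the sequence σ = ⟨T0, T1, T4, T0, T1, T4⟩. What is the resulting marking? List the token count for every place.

step 1: fire T0:  (A=2, B=1, C=0, D=3, E=0, F=2, G=2) → (A=2, B=3, C=0, D=0, E=0, F=2, G=2)
step 2: fire T1:  (A=2, B=3, C=0, D=0, E=0, F=2, G=2) → (A=3, B=3, C=2, D=2, E=0, F=2, G=0)
step 3: fire T4:  (A=3, B=3, C=2, D=2, E=0, F=2, G=0) → (A=4, B=1, C=2, D=4, E=0, F=2, G=2)
step 4: fire T0:  (A=4, B=1, C=2, D=4, E=0, F=2, G=2) → (A=4, B=3, C=2, D=1, E=0, F=2, G=2)
step 5: fire T1:  (A=4, B=3, C=2, D=1, E=0, F=2, G=2) → (A=5, B=3, C=4, D=3, E=0, F=2, G=0)
step 6: fire T4:  (A=5, B=3, C=4, D=3, E=0, F=2, G=0) → (A=6, B=1, C=4, D=5, E=0, F=2, G=2)

(A=6, B=1, C=4, D=5, E=0, F=2, G=2)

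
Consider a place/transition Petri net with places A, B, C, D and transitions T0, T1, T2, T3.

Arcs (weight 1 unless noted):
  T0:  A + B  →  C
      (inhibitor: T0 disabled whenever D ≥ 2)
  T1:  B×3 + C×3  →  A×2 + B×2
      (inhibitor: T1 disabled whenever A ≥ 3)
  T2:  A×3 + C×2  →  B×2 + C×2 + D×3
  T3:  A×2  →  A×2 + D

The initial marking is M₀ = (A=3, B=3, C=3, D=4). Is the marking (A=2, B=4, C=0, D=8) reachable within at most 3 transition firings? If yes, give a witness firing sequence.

step 1: fire T2:  (A=3, B=3, C=3, D=4) → (A=0, B=5, C=3, D=7)
step 2: fire T1:  (A=0, B=5, C=3, D=7) → (A=2, B=4, C=0, D=7)
step 3: fire T3:  (A=2, B=4, C=0, D=7) → (A=2, B=4, C=0, D=8)

YES — reachable via ⟨T2, T1, T3⟩ (3 firings)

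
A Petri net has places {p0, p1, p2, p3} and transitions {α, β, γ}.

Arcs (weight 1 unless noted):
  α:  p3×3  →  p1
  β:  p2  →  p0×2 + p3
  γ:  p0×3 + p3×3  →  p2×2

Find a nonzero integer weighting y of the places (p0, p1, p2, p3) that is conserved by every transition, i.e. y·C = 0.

Incidence matrix C (rows=places, cols=transitions):
        α    β    γ
   p0   0    2   -3
   p1   1    0    0
   p2   0   -1    2
   p3  -3    1   -3

Candidate y = [1, 3, 3, 1]; check y·C column-wise:
  col α: 1·0 + 3·1 + 3·0 + 1·-3 = 0
  col β: 1·2 + 3·0 + 3·-1 + 1·1 = 0
  col γ: 1·-3 + 3·0 + 3·2 + 1·-3 = 0

y = (p0:1, p1:3, p2:3, p3:1)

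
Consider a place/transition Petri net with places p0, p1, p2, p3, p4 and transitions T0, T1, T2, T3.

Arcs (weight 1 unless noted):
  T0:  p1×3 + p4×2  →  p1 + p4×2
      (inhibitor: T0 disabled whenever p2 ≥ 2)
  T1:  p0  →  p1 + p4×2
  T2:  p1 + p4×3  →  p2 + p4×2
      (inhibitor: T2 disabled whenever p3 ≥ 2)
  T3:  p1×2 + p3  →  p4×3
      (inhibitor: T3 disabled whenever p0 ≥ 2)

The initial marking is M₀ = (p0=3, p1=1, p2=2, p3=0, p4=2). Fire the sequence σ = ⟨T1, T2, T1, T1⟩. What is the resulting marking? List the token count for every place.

step 1: fire T1:  (p0=3, p1=1, p2=2, p3=0, p4=2) → (p0=2, p1=2, p2=2, p3=0, p4=4)
step 2: fire T2:  (p0=2, p1=2, p2=2, p3=0, p4=4) → (p0=2, p1=1, p2=3, p3=0, p4=3)
step 3: fire T1:  (p0=2, p1=1, p2=3, p3=0, p4=3) → (p0=1, p1=2, p2=3, p3=0, p4=5)
step 4: fire T1:  (p0=1, p1=2, p2=3, p3=0, p4=5) → (p0=0, p1=3, p2=3, p3=0, p4=7)

(p0=0, p1=3, p2=3, p3=0, p4=7)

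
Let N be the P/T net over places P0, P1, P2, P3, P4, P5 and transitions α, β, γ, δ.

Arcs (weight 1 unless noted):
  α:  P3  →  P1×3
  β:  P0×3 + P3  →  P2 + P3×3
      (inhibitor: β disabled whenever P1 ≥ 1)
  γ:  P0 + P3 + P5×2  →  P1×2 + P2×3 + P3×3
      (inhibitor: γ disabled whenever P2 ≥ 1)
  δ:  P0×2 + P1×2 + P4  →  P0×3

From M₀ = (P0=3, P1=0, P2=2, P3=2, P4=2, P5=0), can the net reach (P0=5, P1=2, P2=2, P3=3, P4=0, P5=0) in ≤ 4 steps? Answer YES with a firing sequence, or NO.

NO — not reachable within 4 firings

depth 0: 1 marking
depth 1: 3 markings reached so far
depth 2: 6 markings reached so far
depth 3: 8 markings reached so far
depth 4: 10 markings reached so far
target is not among the 10 markings reachable within 4 steps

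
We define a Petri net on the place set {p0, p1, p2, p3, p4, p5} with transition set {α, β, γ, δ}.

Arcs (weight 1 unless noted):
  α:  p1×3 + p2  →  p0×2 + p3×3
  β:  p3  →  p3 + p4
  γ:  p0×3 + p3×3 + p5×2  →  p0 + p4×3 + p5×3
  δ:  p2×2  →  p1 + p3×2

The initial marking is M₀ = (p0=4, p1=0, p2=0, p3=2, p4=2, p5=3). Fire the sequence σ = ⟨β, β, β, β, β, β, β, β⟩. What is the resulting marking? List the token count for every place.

step 1: fire β:  (p0=4, p1=0, p2=0, p3=2, p4=2, p5=3) → (p0=4, p1=0, p2=0, p3=2, p4=3, p5=3)
step 2: fire β:  (p0=4, p1=0, p2=0, p3=2, p4=3, p5=3) → (p0=4, p1=0, p2=0, p3=2, p4=4, p5=3)
step 3: fire β:  (p0=4, p1=0, p2=0, p3=2, p4=4, p5=3) → (p0=4, p1=0, p2=0, p3=2, p4=5, p5=3)
step 4: fire β:  (p0=4, p1=0, p2=0, p3=2, p4=5, p5=3) → (p0=4, p1=0, p2=0, p3=2, p4=6, p5=3)
step 5: fire β:  (p0=4, p1=0, p2=0, p3=2, p4=6, p5=3) → (p0=4, p1=0, p2=0, p3=2, p4=7, p5=3)
step 6: fire β:  (p0=4, p1=0, p2=0, p3=2, p4=7, p5=3) → (p0=4, p1=0, p2=0, p3=2, p4=8, p5=3)
step 7: fire β:  (p0=4, p1=0, p2=0, p3=2, p4=8, p5=3) → (p0=4, p1=0, p2=0, p3=2, p4=9, p5=3)
step 8: fire β:  (p0=4, p1=0, p2=0, p3=2, p4=9, p5=3) → (p0=4, p1=0, p2=0, p3=2, p4=10, p5=3)

(p0=4, p1=0, p2=0, p3=2, p4=10, p5=3)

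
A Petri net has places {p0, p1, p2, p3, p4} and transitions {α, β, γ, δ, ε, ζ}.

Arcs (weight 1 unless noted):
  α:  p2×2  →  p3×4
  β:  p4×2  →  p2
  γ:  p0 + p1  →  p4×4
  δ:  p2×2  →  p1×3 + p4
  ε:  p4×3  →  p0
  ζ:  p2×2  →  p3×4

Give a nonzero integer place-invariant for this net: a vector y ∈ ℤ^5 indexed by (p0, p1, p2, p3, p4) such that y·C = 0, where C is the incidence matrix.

y = (p0:3, p1:1, p2:2, p3:1, p4:1)

Incidence matrix C (rows=places, cols=transitions):
        α    β    γ    δ    ε    ζ
   p0   0    0   -1    0    1    0
   p1   0    0   -1    3    0    0
   p2  -2    1    0   -2    0   -2
   p3   4    0    0    0    0    4
   p4   0   -2    4    1   -3    0

Candidate y = [3, 1, 2, 1, 1]; check y·C column-wise:
  col α: 3·0 + 1·0 + 2·-2 + 1·4 + 1·0 = 0
  col β: 3·0 + 1·0 + 2·1 + 1·0 + 1·-2 = 0
  col γ: 3·-1 + 1·-1 + 2·0 + 1·0 + 1·4 = 0
  col δ: 3·0 + 1·3 + 2·-2 + 1·0 + 1·1 = 0
  col ε: 3·1 + 1·0 + 2·0 + 1·0 + 1·-3 = 0
  col ζ: 3·0 + 1·0 + 2·-2 + 1·4 + 1·0 = 0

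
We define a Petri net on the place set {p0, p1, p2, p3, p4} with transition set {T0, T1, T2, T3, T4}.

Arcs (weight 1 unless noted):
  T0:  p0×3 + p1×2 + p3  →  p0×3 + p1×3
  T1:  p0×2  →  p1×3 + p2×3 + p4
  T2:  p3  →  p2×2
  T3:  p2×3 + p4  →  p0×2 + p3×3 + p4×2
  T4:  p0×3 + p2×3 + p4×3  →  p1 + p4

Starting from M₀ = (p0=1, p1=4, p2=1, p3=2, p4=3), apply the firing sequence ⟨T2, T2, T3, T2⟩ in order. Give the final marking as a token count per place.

step 1: fire T2:  (p0=1, p1=4, p2=1, p3=2, p4=3) → (p0=1, p1=4, p2=3, p3=1, p4=3)
step 2: fire T2:  (p0=1, p1=4, p2=3, p3=1, p4=3) → (p0=1, p1=4, p2=5, p3=0, p4=3)
step 3: fire T3:  (p0=1, p1=4, p2=5, p3=0, p4=3) → (p0=3, p1=4, p2=2, p3=3, p4=4)
step 4: fire T2:  (p0=3, p1=4, p2=2, p3=3, p4=4) → (p0=3, p1=4, p2=4, p3=2, p4=4)

(p0=3, p1=4, p2=4, p3=2, p4=4)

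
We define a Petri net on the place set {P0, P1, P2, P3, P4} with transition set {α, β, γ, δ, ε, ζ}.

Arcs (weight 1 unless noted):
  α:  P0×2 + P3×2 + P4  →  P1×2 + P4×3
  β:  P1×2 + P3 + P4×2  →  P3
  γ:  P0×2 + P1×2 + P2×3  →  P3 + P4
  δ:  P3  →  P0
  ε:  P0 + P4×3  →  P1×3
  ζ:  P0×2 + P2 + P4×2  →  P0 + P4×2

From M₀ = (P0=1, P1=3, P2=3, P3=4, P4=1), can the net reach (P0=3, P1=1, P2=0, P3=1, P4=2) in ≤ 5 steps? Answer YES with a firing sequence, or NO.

step 1: fire δ:  (P0=1, P1=3, P2=3, P3=4, P4=1) → (P0=2, P1=3, P2=3, P3=3, P4=1)
step 2: fire γ:  (P0=2, P1=3, P2=3, P3=3, P4=1) → (P0=0, P1=1, P2=0, P3=4, P4=2)
step 3: fire δ:  (P0=0, P1=1, P2=0, P3=4, P4=2) → (P0=1, P1=1, P2=0, P3=3, P4=2)
step 4: fire δ:  (P0=1, P1=1, P2=0, P3=3, P4=2) → (P0=2, P1=1, P2=0, P3=2, P4=2)
step 5: fire δ:  (P0=2, P1=1, P2=0, P3=2, P4=2) → (P0=3, P1=1, P2=0, P3=1, P4=2)

YES — reachable via ⟨δ, γ, δ, δ, δ⟩ (5 firings)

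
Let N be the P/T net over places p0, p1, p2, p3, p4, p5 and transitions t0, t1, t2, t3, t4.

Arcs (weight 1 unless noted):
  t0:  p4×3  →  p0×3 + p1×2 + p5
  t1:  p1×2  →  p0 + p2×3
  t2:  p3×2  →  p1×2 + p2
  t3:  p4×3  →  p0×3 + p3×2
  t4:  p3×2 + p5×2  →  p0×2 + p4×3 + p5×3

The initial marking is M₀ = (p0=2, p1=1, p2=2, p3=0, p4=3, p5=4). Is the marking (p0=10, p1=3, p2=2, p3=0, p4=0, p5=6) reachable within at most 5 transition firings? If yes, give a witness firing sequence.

YES — reachable via ⟨t3, t4, t0⟩ (3 firings)

step 1: fire t3:  (p0=2, p1=1, p2=2, p3=0, p4=3, p5=4) → (p0=5, p1=1, p2=2, p3=2, p4=0, p5=4)
step 2: fire t4:  (p0=5, p1=1, p2=2, p3=2, p4=0, p5=4) → (p0=7, p1=1, p2=2, p3=0, p4=3, p5=5)
step 3: fire t0:  (p0=7, p1=1, p2=2, p3=0, p4=3, p5=5) → (p0=10, p1=3, p2=2, p3=0, p4=0, p5=6)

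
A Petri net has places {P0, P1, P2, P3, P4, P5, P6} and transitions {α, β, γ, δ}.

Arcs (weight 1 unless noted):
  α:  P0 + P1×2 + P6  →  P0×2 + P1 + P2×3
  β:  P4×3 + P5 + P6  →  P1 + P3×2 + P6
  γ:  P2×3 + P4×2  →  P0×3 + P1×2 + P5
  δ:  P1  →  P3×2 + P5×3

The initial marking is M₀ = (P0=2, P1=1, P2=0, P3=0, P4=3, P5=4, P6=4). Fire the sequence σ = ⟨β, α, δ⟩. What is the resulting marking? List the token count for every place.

step 1: fire β:  (P0=2, P1=1, P2=0, P3=0, P4=3, P5=4, P6=4) → (P0=2, P1=2, P2=0, P3=2, P4=0, P5=3, P6=4)
step 2: fire α:  (P0=2, P1=2, P2=0, P3=2, P4=0, P5=3, P6=4) → (P0=3, P1=1, P2=3, P3=2, P4=0, P5=3, P6=3)
step 3: fire δ:  (P0=3, P1=1, P2=3, P3=2, P4=0, P5=3, P6=3) → (P0=3, P1=0, P2=3, P3=4, P4=0, P5=6, P6=3)

(P0=3, P1=0, P2=3, P3=4, P4=0, P5=6, P6=3)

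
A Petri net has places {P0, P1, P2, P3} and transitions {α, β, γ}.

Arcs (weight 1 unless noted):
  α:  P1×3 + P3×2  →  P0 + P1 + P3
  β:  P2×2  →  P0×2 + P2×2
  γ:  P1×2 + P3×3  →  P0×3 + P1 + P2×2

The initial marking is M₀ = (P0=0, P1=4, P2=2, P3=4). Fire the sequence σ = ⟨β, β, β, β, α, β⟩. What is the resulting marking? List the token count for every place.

(P0=11, P1=2, P2=2, P3=3)

step 1: fire β:  (P0=0, P1=4, P2=2, P3=4) → (P0=2, P1=4, P2=2, P3=4)
step 2: fire β:  (P0=2, P1=4, P2=2, P3=4) → (P0=4, P1=4, P2=2, P3=4)
step 3: fire β:  (P0=4, P1=4, P2=2, P3=4) → (P0=6, P1=4, P2=2, P3=4)
step 4: fire β:  (P0=6, P1=4, P2=2, P3=4) → (P0=8, P1=4, P2=2, P3=4)
step 5: fire α:  (P0=8, P1=4, P2=2, P3=4) → (P0=9, P1=2, P2=2, P3=3)
step 6: fire β:  (P0=9, P1=2, P2=2, P3=3) → (P0=11, P1=2, P2=2, P3=3)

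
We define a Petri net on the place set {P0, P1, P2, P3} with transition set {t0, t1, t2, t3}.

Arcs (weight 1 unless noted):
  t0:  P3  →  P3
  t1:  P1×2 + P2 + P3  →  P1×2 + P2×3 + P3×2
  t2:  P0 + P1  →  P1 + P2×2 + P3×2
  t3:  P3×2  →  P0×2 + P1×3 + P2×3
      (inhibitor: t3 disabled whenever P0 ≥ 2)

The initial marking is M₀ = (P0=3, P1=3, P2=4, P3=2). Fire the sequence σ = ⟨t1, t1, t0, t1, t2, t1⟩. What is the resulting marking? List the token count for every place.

step 1: fire t1:  (P0=3, P1=3, P2=4, P3=2) → (P0=3, P1=3, P2=6, P3=3)
step 2: fire t1:  (P0=3, P1=3, P2=6, P3=3) → (P0=3, P1=3, P2=8, P3=4)
step 3: fire t0:  (P0=3, P1=3, P2=8, P3=4) → (P0=3, P1=3, P2=8, P3=4)
step 4: fire t1:  (P0=3, P1=3, P2=8, P3=4) → (P0=3, P1=3, P2=10, P3=5)
step 5: fire t2:  (P0=3, P1=3, P2=10, P3=5) → (P0=2, P1=3, P2=12, P3=7)
step 6: fire t1:  (P0=2, P1=3, P2=12, P3=7) → (P0=2, P1=3, P2=14, P3=8)

(P0=2, P1=3, P2=14, P3=8)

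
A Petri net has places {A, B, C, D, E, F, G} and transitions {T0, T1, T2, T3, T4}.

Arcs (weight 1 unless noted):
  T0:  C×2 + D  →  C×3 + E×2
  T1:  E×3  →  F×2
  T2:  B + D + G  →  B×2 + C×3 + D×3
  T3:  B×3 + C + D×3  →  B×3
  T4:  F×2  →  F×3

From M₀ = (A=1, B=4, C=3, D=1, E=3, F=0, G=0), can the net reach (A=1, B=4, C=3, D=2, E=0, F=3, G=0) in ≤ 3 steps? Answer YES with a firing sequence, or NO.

NO — not reachable within 3 firings

depth 0: 1 marking
depth 1: 3 markings reached so far
depth 2: 5 markings reached so far
depth 3: 7 markings reached so far
target is not among the 7 markings reachable within 3 steps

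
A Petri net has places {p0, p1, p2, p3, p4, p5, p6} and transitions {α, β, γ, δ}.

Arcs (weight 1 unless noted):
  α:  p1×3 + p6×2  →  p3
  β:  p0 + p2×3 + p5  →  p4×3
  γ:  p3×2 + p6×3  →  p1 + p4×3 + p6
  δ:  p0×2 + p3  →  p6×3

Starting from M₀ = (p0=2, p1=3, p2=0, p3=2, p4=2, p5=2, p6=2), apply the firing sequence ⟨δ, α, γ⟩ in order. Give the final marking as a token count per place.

step 1: fire δ:  (p0=2, p1=3, p2=0, p3=2, p4=2, p5=2, p6=2) → (p0=0, p1=3, p2=0, p3=1, p4=2, p5=2, p6=5)
step 2: fire α:  (p0=0, p1=3, p2=0, p3=1, p4=2, p5=2, p6=5) → (p0=0, p1=0, p2=0, p3=2, p4=2, p5=2, p6=3)
step 3: fire γ:  (p0=0, p1=0, p2=0, p3=2, p4=2, p5=2, p6=3) → (p0=0, p1=1, p2=0, p3=0, p4=5, p5=2, p6=1)

(p0=0, p1=1, p2=0, p3=0, p4=5, p5=2, p6=1)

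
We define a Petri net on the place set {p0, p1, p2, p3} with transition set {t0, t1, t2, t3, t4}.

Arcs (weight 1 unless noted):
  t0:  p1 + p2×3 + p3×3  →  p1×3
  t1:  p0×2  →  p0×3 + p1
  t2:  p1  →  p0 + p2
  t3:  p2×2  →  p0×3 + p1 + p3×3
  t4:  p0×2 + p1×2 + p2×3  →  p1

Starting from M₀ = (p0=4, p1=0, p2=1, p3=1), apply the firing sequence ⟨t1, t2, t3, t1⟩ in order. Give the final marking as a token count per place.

(p0=10, p1=2, p2=0, p3=4)

step 1: fire t1:  (p0=4, p1=0, p2=1, p3=1) → (p0=5, p1=1, p2=1, p3=1)
step 2: fire t2:  (p0=5, p1=1, p2=1, p3=1) → (p0=6, p1=0, p2=2, p3=1)
step 3: fire t3:  (p0=6, p1=0, p2=2, p3=1) → (p0=9, p1=1, p2=0, p3=4)
step 4: fire t1:  (p0=9, p1=1, p2=0, p3=4) → (p0=10, p1=2, p2=0, p3=4)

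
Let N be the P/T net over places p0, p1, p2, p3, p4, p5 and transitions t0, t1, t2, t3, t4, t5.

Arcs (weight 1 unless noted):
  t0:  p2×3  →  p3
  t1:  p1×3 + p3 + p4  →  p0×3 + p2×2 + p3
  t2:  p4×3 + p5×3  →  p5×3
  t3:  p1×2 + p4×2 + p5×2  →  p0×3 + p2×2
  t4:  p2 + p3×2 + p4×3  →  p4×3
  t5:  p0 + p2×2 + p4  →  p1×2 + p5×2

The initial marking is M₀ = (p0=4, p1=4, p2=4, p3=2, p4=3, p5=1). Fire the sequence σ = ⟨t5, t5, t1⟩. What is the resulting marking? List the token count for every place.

(p0=5, p1=5, p2=2, p3=2, p4=0, p5=5)

step 1: fire t5:  (p0=4, p1=4, p2=4, p3=2, p4=3, p5=1) → (p0=3, p1=6, p2=2, p3=2, p4=2, p5=3)
step 2: fire t5:  (p0=3, p1=6, p2=2, p3=2, p4=2, p5=3) → (p0=2, p1=8, p2=0, p3=2, p4=1, p5=5)
step 3: fire t1:  (p0=2, p1=8, p2=0, p3=2, p4=1, p5=5) → (p0=5, p1=5, p2=2, p3=2, p4=0, p5=5)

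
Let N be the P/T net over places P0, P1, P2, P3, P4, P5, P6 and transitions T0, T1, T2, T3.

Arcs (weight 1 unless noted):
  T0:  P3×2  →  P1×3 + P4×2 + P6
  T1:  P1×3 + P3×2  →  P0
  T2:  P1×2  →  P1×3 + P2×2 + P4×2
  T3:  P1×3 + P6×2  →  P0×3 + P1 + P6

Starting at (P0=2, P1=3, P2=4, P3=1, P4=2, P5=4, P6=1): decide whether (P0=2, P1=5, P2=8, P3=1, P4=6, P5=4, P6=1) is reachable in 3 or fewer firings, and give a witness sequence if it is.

YES — reachable via ⟨T2, T2⟩ (2 firings)

step 1: fire T2:  (P0=2, P1=3, P2=4, P3=1, P4=2, P5=4, P6=1) → (P0=2, P1=4, P2=6, P3=1, P4=4, P5=4, P6=1)
step 2: fire T2:  (P0=2, P1=4, P2=6, P3=1, P4=4, P5=4, P6=1) → (P0=2, P1=5, P2=8, P3=1, P4=6, P5=4, P6=1)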